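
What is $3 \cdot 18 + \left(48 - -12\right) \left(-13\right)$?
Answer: $-726$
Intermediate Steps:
$3 \cdot 18 + \left(48 - -12\right) \left(-13\right) = 54 + \left(48 + 12\right) \left(-13\right) = 54 + 60 \left(-13\right) = 54 - 780 = -726$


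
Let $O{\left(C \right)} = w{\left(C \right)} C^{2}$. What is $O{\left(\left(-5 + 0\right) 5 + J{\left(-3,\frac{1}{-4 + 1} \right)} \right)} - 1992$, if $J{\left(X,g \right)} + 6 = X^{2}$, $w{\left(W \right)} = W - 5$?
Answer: $-15060$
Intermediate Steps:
$w{\left(W \right)} = -5 + W$ ($w{\left(W \right)} = W - 5 = -5 + W$)
$J{\left(X,g \right)} = -6 + X^{2}$
$O{\left(C \right)} = C^{2} \left(-5 + C\right)$ ($O{\left(C \right)} = \left(-5 + C\right) C^{2} = C^{2} \left(-5 + C\right)$)
$O{\left(\left(-5 + 0\right) 5 + J{\left(-3,\frac{1}{-4 + 1} \right)} \right)} - 1992 = \left(\left(-5 + 0\right) 5 - \left(6 - \left(-3\right)^{2}\right)\right)^{2} \left(-5 - \left(6 - 9 - \left(-5 + 0\right) 5\right)\right) - 1992 = \left(\left(-5\right) 5 + \left(-6 + 9\right)\right)^{2} \left(-5 + \left(\left(-5\right) 5 + \left(-6 + 9\right)\right)\right) - 1992 = \left(-25 + 3\right)^{2} \left(-5 + \left(-25 + 3\right)\right) - 1992 = \left(-22\right)^{2} \left(-5 - 22\right) - 1992 = 484 \left(-27\right) - 1992 = -13068 - 1992 = -15060$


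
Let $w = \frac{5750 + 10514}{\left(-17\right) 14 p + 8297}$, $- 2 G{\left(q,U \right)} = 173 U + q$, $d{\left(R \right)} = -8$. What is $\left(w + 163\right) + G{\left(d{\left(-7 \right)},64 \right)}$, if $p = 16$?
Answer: $- \frac{24085177}{4489} \approx -5365.4$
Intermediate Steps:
$G{\left(q,U \right)} = - \frac{173 U}{2} - \frac{q}{2}$ ($G{\left(q,U \right)} = - \frac{173 U + q}{2} = - \frac{q + 173 U}{2} = - \frac{173 U}{2} - \frac{q}{2}$)
$w = \frac{16264}{4489}$ ($w = \frac{5750 + 10514}{\left(-17\right) 14 \cdot 16 + 8297} = \frac{16264}{\left(-238\right) 16 + 8297} = \frac{16264}{-3808 + 8297} = \frac{16264}{4489} \approx 3.6231$)
$\left(w + 163\right) + G{\left(d{\left(-7 \right)},64 \right)} = \left(\frac{16264}{4489} + 163\right) - 5532 = \frac{747971}{4489} + \left(-5536 + 4\right) = \frac{747971}{4489} - 5532 = - \frac{24085177}{4489}$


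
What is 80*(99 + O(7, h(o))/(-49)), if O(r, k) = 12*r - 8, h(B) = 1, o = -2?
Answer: 382000/49 ≈ 7795.9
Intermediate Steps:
O(r, k) = -8 + 12*r
80*(99 + O(7, h(o))/(-49)) = 80*(99 + (-8 + 12*7)/(-49)) = 80*(99 + (-8 + 84)*(-1/49)) = 80*(99 + 76*(-1/49)) = 80*(99 - 76/49) = 80*(4775/49) = 382000/49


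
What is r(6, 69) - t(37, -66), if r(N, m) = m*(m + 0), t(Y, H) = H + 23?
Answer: 4804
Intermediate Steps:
t(Y, H) = 23 + H
r(N, m) = m² (r(N, m) = m*m = m²)
r(6, 69) - t(37, -66) = 69² - (23 - 66) = 4761 - 1*(-43) = 4761 + 43 = 4804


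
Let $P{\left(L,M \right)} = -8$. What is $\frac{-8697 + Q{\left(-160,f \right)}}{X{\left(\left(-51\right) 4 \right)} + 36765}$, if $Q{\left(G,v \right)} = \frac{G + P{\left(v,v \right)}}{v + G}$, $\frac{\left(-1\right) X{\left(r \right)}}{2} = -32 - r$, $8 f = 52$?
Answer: $- \frac{2669643}{11181247} \approx -0.23876$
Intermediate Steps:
$f = \frac{13}{2}$ ($f = \frac{1}{8} \cdot 52 = \frac{13}{2} \approx 6.5$)
$X{\left(r \right)} = 64 + 2 r$ ($X{\left(r \right)} = - 2 \left(-32 - r\right) = 64 + 2 r$)
$Q{\left(G,v \right)} = \frac{-8 + G}{G + v}$ ($Q{\left(G,v \right)} = \frac{G - 8}{v + G} = \frac{-8 + G}{G + v}$)
$\frac{-8697 + Q{\left(-160,f \right)}}{X{\left(\left(-51\right) 4 \right)} + 36765} = \frac{-8697 + \frac{-8 - 160}{-160 + \frac{13}{2}}}{\left(64 + 2 \left(\left(-51\right) 4\right)\right) + 36765} = \frac{-8697 + \frac{1}{- \frac{307}{2}} \left(-168\right)}{\left(64 + 2 \left(-204\right)\right) + 36765} = \frac{-8697 - - \frac{336}{307}}{\left(64 - 408\right) + 36765} = \frac{-8697 + \frac{336}{307}}{-344 + 36765} = - \frac{2669643}{307 \cdot 36421} = \left(- \frac{2669643}{307}\right) \frac{1}{36421} = - \frac{2669643}{11181247}$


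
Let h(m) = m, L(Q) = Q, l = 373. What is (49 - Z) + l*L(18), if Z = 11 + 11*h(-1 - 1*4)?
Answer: 6807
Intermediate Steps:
Z = -44 (Z = 11 + 11*(-1 - 1*4) = 11 + 11*(-1 - 4) = 11 + 11*(-5) = 11 - 55 = -44)
(49 - Z) + l*L(18) = (49 - 1*(-44)) + 373*18 = (49 + 44) + 6714 = 93 + 6714 = 6807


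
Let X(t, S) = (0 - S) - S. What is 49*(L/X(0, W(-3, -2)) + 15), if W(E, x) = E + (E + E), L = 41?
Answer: 15239/18 ≈ 846.61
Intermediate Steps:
W(E, x) = 3*E (W(E, x) = E + 2*E = 3*E)
X(t, S) = -2*S (X(t, S) = -S - S = -2*S)
49*(L/X(0, W(-3, -2)) + 15) = 49*(41/((-6*(-3))) + 15) = 49*(41/((-2*(-9))) + 15) = 49*(41/18 + 15) = 49*(311/18) = 15239/18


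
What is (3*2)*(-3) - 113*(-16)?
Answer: 1790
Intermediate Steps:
(3*2)*(-3) - 113*(-16) = 6*(-3) + 1808 = -18 + 1808 = 1790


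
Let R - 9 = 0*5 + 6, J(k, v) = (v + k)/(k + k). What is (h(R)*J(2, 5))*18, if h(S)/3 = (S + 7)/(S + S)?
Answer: 693/10 ≈ 69.300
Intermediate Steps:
J(k, v) = (k + v)/(2*k) (J(k, v) = (k + v)/((2*k)) = (k + v)*(1/(2*k)) = (k + v)/(2*k))
R = 15 (R = 9 + (0*5 + 6) = 9 + (0 + 6) = 9 + 6 = 15)
h(S) = 3*(7 + S)/(2*S) (h(S) = 3*((S + 7)/(S + S)) = 3*((7 + S)/((2*S))) = 3*((7 + S)*(1/(2*S))) = 3*((7 + S)/(2*S)) = 3*(7 + S)/(2*S))
(h(R)*J(2, 5))*18 = (((3/2)*(7 + 15)/15)*((½)*(2 + 5)/2))*18 = (((3/2)*(1/15)*22)*((½)*(½)*7))*18 = ((11/5)*(7/4))*18 = (77/20)*18 = 693/10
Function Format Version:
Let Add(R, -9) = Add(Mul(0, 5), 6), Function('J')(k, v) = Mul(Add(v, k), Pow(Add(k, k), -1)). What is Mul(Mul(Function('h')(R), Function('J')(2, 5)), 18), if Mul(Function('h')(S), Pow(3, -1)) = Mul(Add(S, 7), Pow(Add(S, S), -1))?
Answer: Rational(693, 10) ≈ 69.300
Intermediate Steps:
Function('J')(k, v) = Mul(Rational(1, 2), Pow(k, -1), Add(k, v)) (Function('J')(k, v) = Mul(Add(k, v), Pow(Mul(2, k), -1)) = Mul(Add(k, v), Mul(Rational(1, 2), Pow(k, -1))) = Mul(Rational(1, 2), Pow(k, -1), Add(k, v)))
R = 15 (R = Add(9, Add(Mul(0, 5), 6)) = Add(9, Add(0, 6)) = Add(9, 6) = 15)
Function('h')(S) = Mul(Rational(3, 2), Pow(S, -1), Add(7, S)) (Function('h')(S) = Mul(3, Mul(Add(S, 7), Pow(Add(S, S), -1))) = Mul(3, Mul(Add(7, S), Pow(Mul(2, S), -1))) = Mul(3, Mul(Add(7, S), Mul(Rational(1, 2), Pow(S, -1)))) = Mul(3, Mul(Rational(1, 2), Pow(S, -1), Add(7, S))) = Mul(Rational(3, 2), Pow(S, -1), Add(7, S)))
Mul(Mul(Function('h')(R), Function('J')(2, 5)), 18) = Mul(Mul(Mul(Rational(3, 2), Pow(15, -1), Add(7, 15)), Mul(Rational(1, 2), Pow(2, -1), Add(2, 5))), 18) = Mul(Mul(Mul(Rational(3, 2), Rational(1, 15), 22), Mul(Rational(1, 2), Rational(1, 2), 7)), 18) = Mul(Mul(Rational(11, 5), Rational(7, 4)), 18) = Mul(Rational(77, 20), 18) = Rational(693, 10)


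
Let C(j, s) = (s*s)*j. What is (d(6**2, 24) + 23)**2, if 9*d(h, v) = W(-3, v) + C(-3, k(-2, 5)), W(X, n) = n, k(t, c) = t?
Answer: 5329/9 ≈ 592.11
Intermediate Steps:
C(j, s) = j*s**2 (C(j, s) = s**2*j = j*s**2)
d(h, v) = -4/3 + v/9 (d(h, v) = (v - 3*(-2)**2)/9 = (v - 3*4)/9 = (v - 12)/9 = (-12 + v)/9 = -4/3 + v/9)
(d(6**2, 24) + 23)**2 = ((-4/3 + (1/9)*24) + 23)**2 = ((-4/3 + 8/3) + 23)**2 = (4/3 + 23)**2 = (73/3)**2 = 5329/9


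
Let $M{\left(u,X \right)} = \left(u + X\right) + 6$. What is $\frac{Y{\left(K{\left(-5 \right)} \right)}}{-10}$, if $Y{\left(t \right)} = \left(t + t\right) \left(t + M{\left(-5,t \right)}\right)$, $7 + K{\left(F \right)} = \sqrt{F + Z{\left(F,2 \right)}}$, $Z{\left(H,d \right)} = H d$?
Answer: $- \frac{61}{5} + \frac{27 i \sqrt{15}}{5} \approx -12.2 + 20.914 i$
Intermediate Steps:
$M{\left(u,X \right)} = 6 + X + u$ ($M{\left(u,X \right)} = \left(X + u\right) + 6 = 6 + X + u$)
$K{\left(F \right)} = -7 + \sqrt{3} \sqrt{F}$ ($K{\left(F \right)} = -7 + \sqrt{F + F 2} = -7 + \sqrt{F + 2 F} = -7 + \sqrt{3 F} = -7 + \sqrt{3} \sqrt{F}$)
$Y{\left(t \right)} = 2 t \left(1 + 2 t\right)$ ($Y{\left(t \right)} = \left(t + t\right) \left(t + \left(6 + t - 5\right)\right) = 2 t \left(t + \left(1 + t\right)\right) = 2 t \left(1 + 2 t\right)$)
$\frac{Y{\left(K{\left(-5 \right)} \right)}}{-10} = \frac{2 \left(-7 + \sqrt{3} \sqrt{-5}\right) \left(1 + 2 \left(-7 + \sqrt{3} \sqrt{-5}\right)\right)}{-10} = - \frac{2 \left(-7 + \sqrt{3} i \sqrt{5}\right) \left(1 + 2 \left(-7 + \sqrt{3} i \sqrt{5}\right)\right)}{10} = - \frac{2 \left(-7 + i \sqrt{15}\right) \left(1 + 2 \left(-7 + i \sqrt{15}\right)\right)}{10} = - \frac{2 \left(-7 + i \sqrt{15}\right) \left(1 - \left(14 - 2 i \sqrt{15}\right)\right)}{10} = - \frac{2 \left(-7 + i \sqrt{15}\right) \left(-13 + 2 i \sqrt{15}\right)}{10} = - \frac{2 \left(-13 + 2 i \sqrt{15}\right) \left(-7 + i \sqrt{15}\right)}{10} = - \frac{\left(-13 + 2 i \sqrt{15}\right) \left(-7 + i \sqrt{15}\right)}{5}$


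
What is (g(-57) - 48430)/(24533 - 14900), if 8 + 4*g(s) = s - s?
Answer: -16144/3211 ≈ -5.0277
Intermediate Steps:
g(s) = -2 (g(s) = -2 + (s - s)/4 = -2 + (¼)*0 = -2 + 0 = -2)
(g(-57) - 48430)/(24533 - 14900) = (-2 - 48430)/(24533 - 14900) = -48432/9633 = -48432*1/9633 = -16144/3211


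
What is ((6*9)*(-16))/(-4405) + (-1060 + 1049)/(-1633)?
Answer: 1459367/7193365 ≈ 0.20288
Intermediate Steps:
((6*9)*(-16))/(-4405) + (-1060 + 1049)/(-1633) = (54*(-16))*(-1/4405) - 11*(-1/1633) = -864*(-1/4405) + 11/1633 = 864/4405 + 11/1633 = 1459367/7193365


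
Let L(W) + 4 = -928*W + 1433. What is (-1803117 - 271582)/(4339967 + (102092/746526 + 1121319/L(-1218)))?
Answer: -876423511015936521/1833350333734388908 ≈ -0.47804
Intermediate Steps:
L(W) = 1429 - 928*W (L(W) = -4 + (-928*W + 1433) = -4 + (1433 - 928*W) = 1429 - 928*W)
(-1803117 - 271582)/(4339967 + (102092/746526 + 1121319/L(-1218))) = (-1803117 - 271582)/(4339967 + (102092/746526 + 1121319/(1429 - 928*(-1218)))) = -2074699/(4339967 + (102092*(1/746526) + 1121319/(1429 + 1130304))) = -2074699/(4339967 + (51046/373263 + 1121319/1131733)) = -2074699/(4339967 + 476317336615/422434054779) = -2074699/1833350333734388908/422434054779 = -2074699*422434054779/1833350333734388908 = -876423511015936521/1833350333734388908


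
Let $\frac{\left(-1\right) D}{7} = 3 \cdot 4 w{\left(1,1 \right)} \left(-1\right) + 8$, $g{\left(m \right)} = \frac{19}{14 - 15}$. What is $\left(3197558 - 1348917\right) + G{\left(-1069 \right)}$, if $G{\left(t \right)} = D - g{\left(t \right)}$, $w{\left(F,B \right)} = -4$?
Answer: $1848268$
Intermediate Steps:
$g{\left(m \right)} = -19$ ($g{\left(m \right)} = \frac{19}{14 - 15} = \frac{19}{-1} = 19 \left(-1\right) = -19$)
$D = -392$ ($D = - 7 \left(3 \cdot 4 \left(-4\right) \left(-1\right) + 8\right) = - 7 \left(12 \left(-4\right) \left(-1\right) + 8\right) = - 7 \left(\left(-48\right) \left(-1\right) + 8\right) = - 7 \left(48 + 8\right) = \left(-7\right) 56 = -392$)
$G{\left(t \right)} = -373$ ($G{\left(t \right)} = -392 - -19 = -392 + 19 = -373$)
$\left(3197558 - 1348917\right) + G{\left(-1069 \right)} = \left(3197558 - 1348917\right) - 373 = 1848641 - 373 = 1848268$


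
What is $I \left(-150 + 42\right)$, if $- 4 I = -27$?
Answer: $-729$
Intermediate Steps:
$I = \frac{27}{4}$ ($I = \left(- \frac{1}{4}\right) \left(-27\right) = \frac{27}{4} \approx 6.75$)
$I \left(-150 + 42\right) = \frac{27 \left(-150 + 42\right)}{4} = \frac{27}{4} \left(-108\right) = -729$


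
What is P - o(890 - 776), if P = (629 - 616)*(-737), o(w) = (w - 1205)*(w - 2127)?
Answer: -2205764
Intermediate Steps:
o(w) = (-2127 + w)*(-1205 + w) (o(w) = (-1205 + w)*(-2127 + w) = (-2127 + w)*(-1205 + w))
P = -9581 (P = 13*(-737) = -9581)
P - o(890 - 776) = -9581 - (2563035 + (890 - 776)**2 - 3332*(890 - 776)) = -9581 - (2563035 + 114**2 - 3332*114) = -9581 - (2563035 + 12996 - 379848) = -9581 - 1*2196183 = -9581 - 2196183 = -2205764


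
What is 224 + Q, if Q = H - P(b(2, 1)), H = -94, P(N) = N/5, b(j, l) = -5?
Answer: 131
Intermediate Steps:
P(N) = N/5 (P(N) = N*(⅕) = N/5)
Q = -93 (Q = -94 - (-5)/5 = -94 - 1*(-1) = -94 + 1 = -93)
224 + Q = 224 - 93 = 131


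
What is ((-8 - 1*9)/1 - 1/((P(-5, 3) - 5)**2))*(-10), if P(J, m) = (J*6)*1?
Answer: 41652/245 ≈ 170.01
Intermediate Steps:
P(J, m) = 6*J (P(J, m) = (6*J)*1 = 6*J)
((-8 - 1*9)/1 - 1/((P(-5, 3) - 5)**2))*(-10) = ((-8 - 1*9)/1 - 1/((6*(-5) - 5)**2))*(-10) = ((-8 - 9)*1 - 1/((-30 - 5)**2))*(-10) = (-17*1 - 1/((-35)**2))*(-10) = (-17 - 1/1225)*(-10) = -20826/1225*(-10) = 41652/245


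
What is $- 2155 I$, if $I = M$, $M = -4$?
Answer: $8620$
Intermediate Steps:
$I = -4$
$- 2155 I = \left(-2155\right) \left(-4\right) = 8620$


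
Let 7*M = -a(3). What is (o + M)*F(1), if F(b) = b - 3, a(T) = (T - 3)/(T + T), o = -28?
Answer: 56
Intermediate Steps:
a(T) = (-3 + T)/(2*T) (a(T) = (-3 + T)/((2*T)) = (-3 + T)*(1/(2*T)) = (-3 + T)/(2*T))
F(b) = -3 + b
M = 0 (M = (-(-3 + 3)/(2*3))/7 = (-0/(2*3))/7 = (-1*0)/7 = (1/7)*0 = 0)
(o + M)*F(1) = (-28 + 0)*(-3 + 1) = -28*(-2) = 56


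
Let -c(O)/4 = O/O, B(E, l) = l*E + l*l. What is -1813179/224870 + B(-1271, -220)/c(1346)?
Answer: -18442277529/224870 ≈ -82013.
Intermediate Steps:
B(E, l) = l² + E*l (B(E, l) = E*l + l² = l² + E*l)
c(O) = -4 (c(O) = -4*O/O = -4*1 = -4)
-1813179/224870 + B(-1271, -220)/c(1346) = -1813179/224870 - 220*(-1271 - 220)/(-4) = -1813179*1/224870 - 220*(-1491)*(-¼) = -1813179/224870 + 328020*(-¼) = -1813179/224870 - 82005 = -18442277529/224870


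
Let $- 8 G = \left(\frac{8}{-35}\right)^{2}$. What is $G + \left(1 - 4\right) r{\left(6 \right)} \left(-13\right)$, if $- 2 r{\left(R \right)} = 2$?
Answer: $- \frac{47783}{1225} \approx -39.007$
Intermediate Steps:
$r{\left(R \right)} = -1$ ($r{\left(R \right)} = \left(- \frac{1}{2}\right) 2 = -1$)
$G = - \frac{8}{1225}$ ($G = - \frac{\left(\frac{8}{-35}\right)^{2}}{8} = - \frac{\left(8 \left(- \frac{1}{35}\right)\right)^{2}}{8} = - \frac{\left(- \frac{8}{35}\right)^{2}}{8} = \left(- \frac{1}{8}\right) \frac{64}{1225} = - \frac{8}{1225} \approx -0.0065306$)
$G + \left(1 - 4\right) r{\left(6 \right)} \left(-13\right) = - \frac{8}{1225} + \left(1 - 4\right) \left(-1\right) \left(-13\right) = - \frac{8}{1225} + \left(-3\right) \left(-1\right) \left(-13\right) = - \frac{8}{1225} + 3 \left(-13\right) = - \frac{8}{1225} - 39 = - \frac{47783}{1225}$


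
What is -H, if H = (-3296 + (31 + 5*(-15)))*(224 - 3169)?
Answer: -9836300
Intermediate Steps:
H = 9836300 (H = (-3296 + (31 - 75))*(-2945) = (-3296 - 44)*(-2945) = -3340*(-2945) = 9836300)
-H = -1*9836300 = -9836300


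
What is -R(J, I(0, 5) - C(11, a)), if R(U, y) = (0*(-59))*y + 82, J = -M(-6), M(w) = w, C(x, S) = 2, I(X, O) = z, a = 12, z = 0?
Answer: -82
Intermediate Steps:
I(X, O) = 0
J = 6 (J = -1*(-6) = 6)
R(U, y) = 82 (R(U, y) = 0*y + 82 = 0 + 82 = 82)
-R(J, I(0, 5) - C(11, a)) = -1*82 = -82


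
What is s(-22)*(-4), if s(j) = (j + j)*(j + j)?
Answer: -7744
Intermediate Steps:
s(j) = 4*j² (s(j) = (2*j)*(2*j) = 4*j²)
s(-22)*(-4) = (4*(-22)²)*(-4) = (4*484)*(-4) = 1936*(-4) = -7744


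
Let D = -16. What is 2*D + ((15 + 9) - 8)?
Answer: -16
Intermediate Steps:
2*D + ((15 + 9) - 8) = 2*(-16) + ((15 + 9) - 8) = -32 + (24 - 8) = -32 + 16 = -16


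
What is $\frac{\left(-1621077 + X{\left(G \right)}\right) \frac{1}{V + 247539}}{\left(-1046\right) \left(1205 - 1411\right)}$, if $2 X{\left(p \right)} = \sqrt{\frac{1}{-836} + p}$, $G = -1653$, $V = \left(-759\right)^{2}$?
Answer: $- \frac{540359}{59156781040} + \frac{i \sqrt{288818981}}{148365206848320} \approx -9.1344 \cdot 10^{-6} + 1.1455 \cdot 10^{-10} i$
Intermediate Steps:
$V = 576081$
$X{\left(p \right)} = \frac{\sqrt{- \frac{1}{836} + p}}{2}$ ($X{\left(p \right)} = \frac{\sqrt{\frac{1}{-836} + p}}{2} = \frac{\sqrt{- \frac{1}{836} + p}}{2}$)
$\frac{\left(-1621077 + X{\left(G \right)}\right) \frac{1}{V + 247539}}{\left(-1046\right) \left(1205 - 1411\right)} = \frac{\left(-1621077 + \frac{\sqrt{-209 + 174724 \left(-1653\right)}}{836}\right) \frac{1}{576081 + 247539}}{\left(-1046\right) \left(1205 - 1411\right)} = \frac{\left(-1621077 + \frac{\sqrt{-209 - 288818772}}{836}\right) \frac{1}{823620}}{\left(-1046\right) \left(-206\right)} = \frac{\left(-1621077 + \frac{\sqrt{-288818981}}{836}\right) \frac{1}{823620}}{215476} = \left(-1621077 + \frac{i \sqrt{288818981}}{836}\right) \frac{1}{823620} \cdot \frac{1}{215476} = \left(- \frac{540359}{274540} + \frac{i \sqrt{288818981}}{688546320}\right) \frac{1}{215476} = - \frac{540359}{59156781040} + \frac{i \sqrt{288818981}}{148365206848320}$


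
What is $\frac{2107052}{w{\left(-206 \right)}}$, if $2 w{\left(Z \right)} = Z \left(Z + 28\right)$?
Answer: $\frac{1053526}{9167} \approx 114.93$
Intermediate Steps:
$w{\left(Z \right)} = \frac{Z \left(28 + Z\right)}{2}$ ($w{\left(Z \right)} = \frac{Z \left(Z + 28\right)}{2} = \frac{Z \left(28 + Z\right)}{2}$)
$\frac{2107052}{w{\left(-206 \right)}} = \frac{2107052}{\frac{1}{2} \left(-206\right) \left(28 - 206\right)} = \frac{2107052}{\frac{1}{2} \left(-206\right) \left(-178\right)} = \frac{2107052}{18334} = 2107052 \cdot \frac{1}{18334} = \frac{1053526}{9167}$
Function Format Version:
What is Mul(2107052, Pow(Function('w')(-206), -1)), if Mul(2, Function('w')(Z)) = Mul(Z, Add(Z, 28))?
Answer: Rational(1053526, 9167) ≈ 114.93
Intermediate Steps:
Function('w')(Z) = Mul(Rational(1, 2), Z, Add(28, Z)) (Function('w')(Z) = Mul(Rational(1, 2), Mul(Z, Add(Z, 28))) = Mul(Rational(1, 2), Mul(Z, Add(28, Z))) = Mul(Rational(1, 2), Z, Add(28, Z)))
Mul(2107052, Pow(Function('w')(-206), -1)) = Mul(2107052, Pow(Mul(Rational(1, 2), -206, Add(28, -206)), -1)) = Mul(2107052, Pow(Mul(Rational(1, 2), -206, -178), -1)) = Mul(2107052, Pow(18334, -1)) = Mul(2107052, Rational(1, 18334)) = Rational(1053526, 9167)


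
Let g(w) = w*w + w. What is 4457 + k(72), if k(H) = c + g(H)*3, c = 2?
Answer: 20227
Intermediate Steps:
g(w) = w + w² (g(w) = w² + w = w + w²)
k(H) = 2 + 3*H*(1 + H) (k(H) = 2 + (H*(1 + H))*3 = 2 + 3*H*(1 + H))
4457 + k(72) = 4457 + (2 + 3*72*(1 + 72)) = 4457 + (2 + 3*72*73) = 4457 + (2 + 15768) = 4457 + 15770 = 20227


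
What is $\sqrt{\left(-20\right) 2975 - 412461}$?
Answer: $i \sqrt{471961} \approx 686.99 i$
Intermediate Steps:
$\sqrt{\left(-20\right) 2975 - 412461} = \sqrt{-59500 - 412461} = \sqrt{-471961} = i \sqrt{471961}$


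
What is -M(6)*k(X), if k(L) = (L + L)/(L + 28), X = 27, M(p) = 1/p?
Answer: -9/55 ≈ -0.16364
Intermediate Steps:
M(p) = 1/p
k(L) = 2*L/(28 + L) (k(L) = (2*L)/(28 + L) = 2*L/(28 + L))
-M(6)*k(X) = -2*27/(28 + 27)/6 = -2*27/55/6 = -2*27*(1/55)/6 = -54/(6*55) = -1*9/55 = -9/55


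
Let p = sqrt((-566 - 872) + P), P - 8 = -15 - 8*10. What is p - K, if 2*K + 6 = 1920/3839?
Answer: 10557/3839 + 5*I*sqrt(61) ≈ 2.7499 + 39.051*I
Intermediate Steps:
K = -10557/3839 (K = -3 + (1920/3839)/2 = -3 + (1920*(1/3839))/2 = -3 + (1/2)*(1920/3839) = -3 + 960/3839 = -10557/3839 ≈ -2.7499)
P = -87 (P = 8 + (-15 - 8*10) = 8 + (-15 - 80) = 8 - 95 = -87)
p = 5*I*sqrt(61) (p = sqrt((-566 - 872) - 87) = sqrt(-1438 - 87) = sqrt(-1525) = 5*I*sqrt(61) ≈ 39.051*I)
p - K = 5*I*sqrt(61) - 1*(-10557/3839) = 5*I*sqrt(61) + 10557/3839 = 10557/3839 + 5*I*sqrt(61)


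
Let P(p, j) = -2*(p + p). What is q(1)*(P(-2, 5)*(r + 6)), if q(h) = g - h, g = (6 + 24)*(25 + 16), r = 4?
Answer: 98320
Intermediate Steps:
P(p, j) = -4*p
g = 1230 (g = 30*41 = 1230)
q(h) = 1230 - h
q(1)*(P(-2, 5)*(r + 6)) = (1230 - 1*1)*((-4*(-2))*(4 + 6)) = (1230 - 1)*(8*10) = 1229*80 = 98320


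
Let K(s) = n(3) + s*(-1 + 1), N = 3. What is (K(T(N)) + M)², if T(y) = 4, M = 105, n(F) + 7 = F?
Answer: 10201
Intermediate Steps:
n(F) = -7 + F
K(s) = -4 (K(s) = (-7 + 3) + s*(-1 + 1) = -4 + s*0 = -4 + 0 = -4)
(K(T(N)) + M)² = (-4 + 105)² = 101² = 10201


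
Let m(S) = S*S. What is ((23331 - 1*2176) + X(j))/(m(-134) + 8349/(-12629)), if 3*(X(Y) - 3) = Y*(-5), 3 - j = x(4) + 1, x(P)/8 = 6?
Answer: 804517816/680273925 ≈ 1.1826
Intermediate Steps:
x(P) = 48 (x(P) = 8*6 = 48)
j = -46 (j = 3 - (48 + 1) = 3 - 1*49 = 3 - 49 = -46)
m(S) = S²
X(Y) = 3 - 5*Y/3 (X(Y) = 3 + (Y*(-5))/3 = 3 + (-5*Y)/3 = 3 - 5*Y/3)
((23331 - 1*2176) + X(j))/(m(-134) + 8349/(-12629)) = ((23331 - 1*2176) + (3 - 5/3*(-46)))/((-134)² + 8349/(-12629)) = ((23331 - 2176) + (3 + 230/3))/(17956 + 8349*(-1/12629)) = (21155 + 239/3)/(17956 - 8349/12629) = 63704/(3*(226757975/12629)) = (63704/3)*(12629/226757975) = 804517816/680273925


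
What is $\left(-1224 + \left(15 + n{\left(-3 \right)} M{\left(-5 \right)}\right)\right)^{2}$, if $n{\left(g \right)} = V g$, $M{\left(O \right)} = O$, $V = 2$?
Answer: $1390041$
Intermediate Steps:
$n{\left(g \right)} = 2 g$
$\left(-1224 + \left(15 + n{\left(-3 \right)} M{\left(-5 \right)}\right)\right)^{2} = \left(-1224 + \left(15 + 2 \left(-3\right) \left(-5\right)\right)\right)^{2} = \left(-1224 + \left(15 - -30\right)\right)^{2} = \left(-1224 + \left(15 + 30\right)\right)^{2} = \left(-1224 + 45\right)^{2} = \left(-1179\right)^{2} = 1390041$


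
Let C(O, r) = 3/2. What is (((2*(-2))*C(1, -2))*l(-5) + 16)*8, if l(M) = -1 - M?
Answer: -64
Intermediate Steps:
C(O, r) = 3/2 (C(O, r) = 3*(1/2) = 3/2)
(((2*(-2))*C(1, -2))*l(-5) + 16)*8 = (((2*(-2))*(3/2))*(-1 - 1*(-5)) + 16)*8 = ((-4*3/2)*(-1 + 5) + 16)*8 = (-6*4 + 16)*8 = (-24 + 16)*8 = -8*8 = -64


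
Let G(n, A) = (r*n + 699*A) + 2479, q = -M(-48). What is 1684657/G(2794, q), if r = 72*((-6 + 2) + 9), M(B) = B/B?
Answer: 1684657/1007620 ≈ 1.6719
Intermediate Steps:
M(B) = 1
q = -1 (q = -1*1 = -1)
r = 360 (r = 72*(-4 + 9) = 72*5 = 360)
G(n, A) = 2479 + 360*n + 699*A (G(n, A) = (360*n + 699*A) + 2479 = 2479 + 360*n + 699*A)
1684657/G(2794, q) = 1684657/(2479 + 360*2794 + 699*(-1)) = 1684657/(2479 + 1005840 - 699) = 1684657/1007620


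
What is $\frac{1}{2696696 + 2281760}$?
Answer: $\frac{1}{4978456} \approx 2.0087 \cdot 10^{-7}$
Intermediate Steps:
$\frac{1}{2696696 + 2281760} = \frac{1}{4978456}$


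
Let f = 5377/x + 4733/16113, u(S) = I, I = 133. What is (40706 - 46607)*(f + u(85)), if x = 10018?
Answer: -42492942296539/53806678 ≈ -7.8973e+5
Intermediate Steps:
u(S) = 133
f = 134054795/161420034 (f = 5377/10018 + 4733/16113 = 134054795/161420034 ≈ 0.83047)
(40706 - 46607)*(f + u(85)) = (40706 - 46607)*(134054795/161420034 + 133) = -5901*21602919317/161420034 = -42492942296539/53806678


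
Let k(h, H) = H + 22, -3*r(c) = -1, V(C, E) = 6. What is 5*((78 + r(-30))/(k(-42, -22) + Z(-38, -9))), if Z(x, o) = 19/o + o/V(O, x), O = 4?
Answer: -1410/13 ≈ -108.46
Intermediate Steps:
Z(x, o) = 19/o + o/6
r(c) = ⅓ (r(c) = -⅓*(-1) = ⅓)
k(h, H) = 22 + H
5*((78 + r(-30))/(k(-42, -22) + Z(-38, -9))) = 5*((78 + ⅓)/((22 - 22) + (19/(-9) + (⅙)*(-9)))) = 5*(235/(3*(0 + (19*(-⅑) - 3/2)))) = 5*(235/(3*(0 + (-19/9 - 3/2)))) = 5*(235/(3*(0 - 65/18))) = 5*(235/(3*(-65/18))) = 5*((235/3)*(-18/65)) = 5*(-282/13) = -1410/13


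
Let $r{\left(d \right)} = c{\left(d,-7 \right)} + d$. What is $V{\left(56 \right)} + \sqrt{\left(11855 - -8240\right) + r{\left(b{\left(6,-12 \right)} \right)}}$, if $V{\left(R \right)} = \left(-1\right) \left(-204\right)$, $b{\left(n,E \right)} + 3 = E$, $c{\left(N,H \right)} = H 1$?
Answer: $204 + \sqrt{20073} \approx 345.68$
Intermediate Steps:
$c{\left(N,H \right)} = H$
$b{\left(n,E \right)} = -3 + E$
$r{\left(d \right)} = -7 + d$
$V{\left(R \right)} = 204$
$V{\left(56 \right)} + \sqrt{\left(11855 - -8240\right) + r{\left(b{\left(6,-12 \right)} \right)}} = 204 + \sqrt{\left(11855 - -8240\right) - 22} = 204 + \sqrt{\left(11855 + 8240\right) - 22} = 204 + \sqrt{20095 - 22} = 204 + \sqrt{20073}$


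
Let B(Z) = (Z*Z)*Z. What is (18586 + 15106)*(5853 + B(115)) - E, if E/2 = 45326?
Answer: 51438429124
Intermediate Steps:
B(Z) = Z**3 (B(Z) = Z**2*Z = Z**3)
E = 90652 (E = 2*45326 = 90652)
(18586 + 15106)*(5853 + B(115)) - E = (18586 + 15106)*(5853 + 115**3) - 1*90652 = 33692*(5853 + 1520875) - 90652 = 33692*1526728 - 90652 = 51438519776 - 90652 = 51438429124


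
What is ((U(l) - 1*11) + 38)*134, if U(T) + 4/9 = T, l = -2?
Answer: 29614/9 ≈ 3290.4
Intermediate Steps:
U(T) = -4/9 + T
((U(l) - 1*11) + 38)*134 = (((-4/9 - 2) - 1*11) + 38)*134 = ((-22/9 - 11) + 38)*134 = (-121/9 + 38)*134 = (221/9)*134 = 29614/9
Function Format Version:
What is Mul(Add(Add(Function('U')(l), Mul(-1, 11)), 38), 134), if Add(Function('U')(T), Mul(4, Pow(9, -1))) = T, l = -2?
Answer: Rational(29614, 9) ≈ 3290.4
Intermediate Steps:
Function('U')(T) = Add(Rational(-4, 9), T)
Mul(Add(Add(Function('U')(l), Mul(-1, 11)), 38), 134) = Mul(Add(Add(Add(Rational(-4, 9), -2), Mul(-1, 11)), 38), 134) = Mul(Add(Add(Rational(-22, 9), -11), 38), 134) = Mul(Add(Rational(-121, 9), 38), 134) = Mul(Rational(221, 9), 134) = Rational(29614, 9)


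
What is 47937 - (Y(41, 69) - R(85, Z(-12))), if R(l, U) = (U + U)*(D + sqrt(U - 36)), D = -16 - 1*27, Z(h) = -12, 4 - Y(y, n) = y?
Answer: 49006 - 96*I*sqrt(3) ≈ 49006.0 - 166.28*I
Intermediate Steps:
Y(y, n) = 4 - y
D = -43 (D = -16 - 27 = -43)
R(l, U) = 2*U*(-43 + sqrt(-36 + U)) (R(l, U) = (U + U)*(-43 + sqrt(U - 36)) = (2*U)*(-43 + sqrt(-36 + U)) = 2*U*(-43 + sqrt(-36 + U)))
47937 - (Y(41, 69) - R(85, Z(-12))) = 47937 - ((4 - 1*41) - 2*(-12)*(-43 + sqrt(-36 - 12))) = 47937 - ((4 - 41) - 2*(-12)*(-43 + sqrt(-48))) = 47937 - (-37 - 2*(-12)*(-43 + 4*I*sqrt(3))) = 47937 - (-37 - (1032 - 96*I*sqrt(3))) = 47937 - (-37 + (-1032 + 96*I*sqrt(3))) = 47937 - (-1069 + 96*I*sqrt(3)) = 47937 + (1069 - 96*I*sqrt(3)) = 49006 - 96*I*sqrt(3)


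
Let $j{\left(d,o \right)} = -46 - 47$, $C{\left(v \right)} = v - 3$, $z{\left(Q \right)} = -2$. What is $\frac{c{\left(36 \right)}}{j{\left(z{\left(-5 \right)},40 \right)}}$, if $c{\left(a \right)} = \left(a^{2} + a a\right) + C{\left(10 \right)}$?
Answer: $- \frac{2599}{93} \approx -27.946$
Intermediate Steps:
$C{\left(v \right)} = -3 + v$ ($C{\left(v \right)} = v - 3 = -3 + v$)
$c{\left(a \right)} = 7 + 2 a^{2}$ ($c{\left(a \right)} = \left(a^{2} + a a\right) + \left(-3 + 10\right) = \left(a^{2} + a^{2}\right) + 7 = 2 a^{2} + 7 = 7 + 2 a^{2}$)
$j{\left(d,o \right)} = -93$ ($j{\left(d,o \right)} = -46 - 47 = -93$)
$\frac{c{\left(36 \right)}}{j{\left(z{\left(-5 \right)},40 \right)}} = \frac{7 + 2 \cdot 36^{2}}{-93} = \left(7 + 2 \cdot 1296\right) \left(- \frac{1}{93}\right) = \left(7 + 2592\right) \left(- \frac{1}{93}\right) = 2599 \left(- \frac{1}{93}\right) = - \frac{2599}{93}$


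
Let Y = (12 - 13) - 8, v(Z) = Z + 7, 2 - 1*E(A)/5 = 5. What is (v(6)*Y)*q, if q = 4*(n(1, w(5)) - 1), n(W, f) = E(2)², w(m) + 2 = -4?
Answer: -104832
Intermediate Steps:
E(A) = -15 (E(A) = 10 - 5*5 = 10 - 25 = -15)
w(m) = -6 (w(m) = -2 - 4 = -6)
n(W, f) = 225 (n(W, f) = (-15)² = 225)
q = 896 (q = 4*(225 - 1) = 4*224 = 896)
v(Z) = 7 + Z
Y = -9 (Y = -1 - 8 = -9)
(v(6)*Y)*q = ((7 + 6)*(-9))*896 = (13*(-9))*896 = -117*896 = -104832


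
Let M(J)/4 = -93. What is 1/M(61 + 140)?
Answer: -1/372 ≈ -0.0026882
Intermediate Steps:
M(J) = -372 (M(J) = 4*(-93) = -372)
1/M(61 + 140) = 1/(-372) = -1/372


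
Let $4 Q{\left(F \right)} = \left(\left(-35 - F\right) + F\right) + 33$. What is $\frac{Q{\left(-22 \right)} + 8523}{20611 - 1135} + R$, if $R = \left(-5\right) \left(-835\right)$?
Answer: $\frac{162641645}{38952} \approx 4175.4$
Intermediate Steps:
$R = 4175$
$Q{\left(F \right)} = - \frac{1}{2}$ ($Q{\left(F \right)} = \frac{\left(\left(-35 - F\right) + F\right) + 33}{4} = \frac{-35 + 33}{4} = \frac{1}{4} \left(-2\right) = - \frac{1}{2}$)
$\frac{Q{\left(-22 \right)} + 8523}{20611 - 1135} + R = \frac{- \frac{1}{2} + 8523}{20611 - 1135} + 4175 = \frac{17045}{2 \cdot 19476} + 4175 = \frac{17045}{2} \cdot \frac{1}{19476} + 4175 = \frac{17045}{38952} + 4175 = \frac{162641645}{38952}$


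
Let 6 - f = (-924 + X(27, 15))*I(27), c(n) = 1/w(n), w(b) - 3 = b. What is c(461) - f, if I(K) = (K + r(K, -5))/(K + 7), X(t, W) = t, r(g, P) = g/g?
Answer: -5874223/7888 ≈ -744.70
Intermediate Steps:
r(g, P) = 1
w(b) = 3 + b
c(n) = 1/(3 + n)
I(K) = (1 + K)/(7 + K) (I(K) = (K + 1)/(K + 7) = (1 + K)/(7 + K))
f = 12660/17 (f = 6 - (-924 + 27)*(1 + 27)/(7 + 27) = 6 - (-897)*28/34 = 6 - (-897)*(1/34)*28 = 6 - (-897)*14/17 = 6 - 1*(-12558/17) = 6 + 12558/17 = 12660/17 ≈ 744.71)
c(461) - f = 1/(3 + 461) - 1*12660/17 = 1/464 - 12660/17 = -5874223/7888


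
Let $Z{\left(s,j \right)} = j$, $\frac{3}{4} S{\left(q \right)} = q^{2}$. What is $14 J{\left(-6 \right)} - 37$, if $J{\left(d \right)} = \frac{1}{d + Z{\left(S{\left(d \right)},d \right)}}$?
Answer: $- \frac{229}{6} \approx -38.167$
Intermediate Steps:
$S{\left(q \right)} = \frac{4 q^{2}}{3}$
$J{\left(d \right)} = \frac{1}{2 d}$ ($J{\left(d \right)} = \frac{1}{d + d} = \frac{1}{2 d}$)
$14 J{\left(-6 \right)} - 37 = 14 \frac{1}{2 \left(-6\right)} - 37 = 14 \cdot \frac{1}{2} \left(- \frac{1}{6}\right) - 37 = 14 \left(- \frac{1}{12}\right) - 37 = - \frac{7}{6} - 37 = - \frac{229}{6}$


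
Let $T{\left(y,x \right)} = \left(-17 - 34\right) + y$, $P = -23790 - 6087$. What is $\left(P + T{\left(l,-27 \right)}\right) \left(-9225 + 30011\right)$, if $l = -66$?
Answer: $-623455284$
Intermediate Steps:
$P = -29877$ ($P = -23790 - 6087 = -29877$)
$T{\left(y,x \right)} = -51 + y$
$\left(P + T{\left(l,-27 \right)}\right) \left(-9225 + 30011\right) = \left(-29877 - 117\right) \left(-9225 + 30011\right) = \left(-29877 - 117\right) 20786 = \left(-29994\right) 20786 = -623455284$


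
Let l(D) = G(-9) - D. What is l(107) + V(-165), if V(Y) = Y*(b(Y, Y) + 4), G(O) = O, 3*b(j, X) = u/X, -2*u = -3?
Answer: -1551/2 ≈ -775.50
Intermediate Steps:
u = 3/2 (u = -½*(-3) = 3/2 ≈ 1.5000)
b(j, X) = 1/(2*X) (b(j, X) = (3/(2*X))/3 = 1/(2*X))
l(D) = -9 - D
V(Y) = Y*(4 + 1/(2*Y)) (V(Y) = Y*(1/(2*Y) + 4) = Y*(4 + 1/(2*Y)))
l(107) + V(-165) = (-9 - 1*107) + (½ + 4*(-165)) = (-9 - 107) + (½ - 660) = -116 - 1319/2 = -1551/2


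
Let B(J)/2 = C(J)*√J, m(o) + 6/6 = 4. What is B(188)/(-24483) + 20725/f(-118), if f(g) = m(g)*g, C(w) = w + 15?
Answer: -20725/354 - 812*√47/24483 ≈ -58.773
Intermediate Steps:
C(w) = 15 + w
m(o) = 3 (m(o) = -1 + 4 = 3)
f(g) = 3*g
B(J) = 2*√J*(15 + J) (B(J) = 2*((15 + J)*√J) = 2*(√J*(15 + J)) = 2*√J*(15 + J))
B(188)/(-24483) + 20725/f(-118) = (2*√188*(15 + 188))/(-24483) + 20725/((3*(-118))) = (2*(2*√47)*203)*(-1/24483) + 20725/(-354) = (812*√47)*(-1/24483) + 20725*(-1/354) = -812*√47/24483 - 20725/354 = -20725/354 - 812*√47/24483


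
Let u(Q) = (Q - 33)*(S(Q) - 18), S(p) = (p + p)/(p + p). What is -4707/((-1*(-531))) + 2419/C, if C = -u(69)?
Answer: -177355/36108 ≈ -4.9118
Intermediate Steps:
S(p) = 1 (S(p) = (2*p)/((2*p)) = (2*p)*(1/(2*p)) = 1)
u(Q) = 561 - 17*Q (u(Q) = (Q - 33)*(1 - 18) = (-33 + Q)*(-17) = 561 - 17*Q)
C = 612 (C = -(561 - 17*69) = -(561 - 1173) = -1*(-612) = 612)
-4707/((-1*(-531))) + 2419/C = -4707/((-1*(-531))) + 2419/612 = -4707/531 + 2419*(1/612) = -4707*1/531 + 2419/612 = -523/59 + 2419/612 = -177355/36108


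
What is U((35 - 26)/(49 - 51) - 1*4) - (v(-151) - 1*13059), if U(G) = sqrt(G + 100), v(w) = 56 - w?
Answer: 12852 + sqrt(366)/2 ≈ 12862.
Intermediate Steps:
U(G) = sqrt(100 + G)
U((35 - 26)/(49 - 51) - 1*4) - (v(-151) - 1*13059) = sqrt(100 + ((35 - 26)/(49 - 51) - 1*4)) - ((56 - 1*(-151)) - 1*13059) = sqrt(100 + (9/(-2) - 4)) - ((56 + 151) - 13059) = sqrt(100 + (9*(-1/2) - 4)) - (207 - 13059) = sqrt(100 + (-9/2 - 4)) - 1*(-12852) = sqrt(100 - 17/2) + 12852 = sqrt(183/2) + 12852 = sqrt(366)/2 + 12852 = 12852 + sqrt(366)/2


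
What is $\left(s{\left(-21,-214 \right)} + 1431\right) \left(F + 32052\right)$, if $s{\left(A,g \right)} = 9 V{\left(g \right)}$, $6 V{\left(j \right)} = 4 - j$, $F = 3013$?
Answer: $61644270$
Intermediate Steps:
$V{\left(j \right)} = \frac{2}{3} - \frac{j}{6}$ ($V{\left(j \right)} = \frac{4 - j}{6} = \frac{2}{3} - \frac{j}{6}$)
$s{\left(A,g \right)} = 6 - \frac{3 g}{2}$ ($s{\left(A,g \right)} = 9 \left(\frac{2}{3} - \frac{g}{6}\right) = 6 - \frac{3 g}{2}$)
$\left(s{\left(-21,-214 \right)} + 1431\right) \left(F + 32052\right) = \left(\left(6 - -321\right) + 1431\right) \left(3013 + 32052\right) = \left(\left(6 + 321\right) + 1431\right) 35065 = \left(327 + 1431\right) 35065 = 1758 \cdot 35065 = 61644270$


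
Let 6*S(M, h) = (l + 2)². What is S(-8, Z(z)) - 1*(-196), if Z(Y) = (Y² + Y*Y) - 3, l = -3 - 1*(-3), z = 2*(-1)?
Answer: 590/3 ≈ 196.67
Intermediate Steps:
z = -2
l = 0 (l = -3 + 3 = 0)
Z(Y) = -3 + 2*Y² (Z(Y) = (Y² + Y²) - 3 = 2*Y² - 3 = -3 + 2*Y²)
S(M, h) = ⅔ (S(M, h) = (0 + 2)²/6 = (⅙)*2² = (⅙)*4 = ⅔)
S(-8, Z(z)) - 1*(-196) = ⅔ - 1*(-196) = ⅔ + 196 = 590/3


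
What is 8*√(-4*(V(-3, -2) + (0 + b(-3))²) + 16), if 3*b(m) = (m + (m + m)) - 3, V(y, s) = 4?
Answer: 64*I ≈ 64.0*I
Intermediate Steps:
b(m) = -1 + m (b(m) = ((m + (m + m)) - 3)/3 = ((m + 2*m) - 3)/3 = (3*m - 3)/3 = (-3 + 3*m)/3 = -1 + m)
8*√(-4*(V(-3, -2) + (0 + b(-3))²) + 16) = 8*√(-4*(4 + (0 + (-1 - 3))²) + 16) = 8*√(-4*(4 + (0 - 4)²) + 16) = 8*√(-4*(4 + (-4)²) + 16) = 8*√(-4*(4 + 16) + 16) = 8*√(-4*20 + 16) = 8*√(-80 + 16) = 8*√(-64) = 8*(8*I) = 64*I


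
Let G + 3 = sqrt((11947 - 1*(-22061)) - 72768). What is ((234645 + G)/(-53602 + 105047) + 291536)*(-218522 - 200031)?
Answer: -6277585201917586/51445 - 837106*I*sqrt(9690)/51445 ≈ -1.2203e+11 - 1601.8*I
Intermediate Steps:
G = -3 + 2*I*sqrt(9690) (G = -3 + sqrt((11947 - 1*(-22061)) - 72768) = -3 + sqrt((11947 + 22061) - 72768) = -3 + sqrt(34008 - 72768) = -3 + sqrt(-38760) = -3 + 2*I*sqrt(9690) ≈ -3.0 + 196.88*I)
((234645 + G)/(-53602 + 105047) + 291536)*(-218522 - 200031) = ((234645 + (-3 + 2*I*sqrt(9690)))/(-53602 + 105047) + 291536)*(-218522 - 200031) = ((234642 + 2*I*sqrt(9690))/51445 + 291536)*(-418553) = ((234642 + 2*I*sqrt(9690))*(1/51445) + 291536)*(-418553) = ((234642/51445 + 2*I*sqrt(9690)/51445) + 291536)*(-418553) = (14998304162/51445 + 2*I*sqrt(9690)/51445)*(-418553) = -6277585201917586/51445 - 837106*I*sqrt(9690)/51445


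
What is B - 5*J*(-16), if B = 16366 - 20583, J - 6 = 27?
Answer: -1577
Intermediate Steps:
J = 33 (J = 6 + 27 = 33)
B = -4217
B - 5*J*(-16) = -4217 - 5*33*(-16) = -4217 - 165*(-16) = -4217 - 1*(-2640) = -4217 + 2640 = -1577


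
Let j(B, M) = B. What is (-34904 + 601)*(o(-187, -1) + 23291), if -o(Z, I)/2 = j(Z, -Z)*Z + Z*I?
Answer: 1612961363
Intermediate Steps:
o(Z, I) = -2*Z² - 2*I*Z (o(Z, I) = -2*(Z*Z + Z*I) = -2*(Z² + I*Z) = -2*Z² - 2*I*Z)
(-34904 + 601)*(o(-187, -1) + 23291) = (-34904 + 601)*(-2*(-187)*(-1 - 187) + 23291) = -34303*(-2*(-187)*(-188) + 23291) = -34303*(-70312 + 23291) = -34303*(-47021) = 1612961363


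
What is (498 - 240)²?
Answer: 66564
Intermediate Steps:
(498 - 240)² = 258² = 66564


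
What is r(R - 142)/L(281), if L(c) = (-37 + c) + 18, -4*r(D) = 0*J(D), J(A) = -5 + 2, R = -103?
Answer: 0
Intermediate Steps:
J(A) = -3
r(D) = 0 (r(D) = -0*(-3) = -¼*0 = 0)
L(c) = -19 + c
r(R - 142)/L(281) = 0/(-19 + 281) = 0/262 = 0*(1/262) = 0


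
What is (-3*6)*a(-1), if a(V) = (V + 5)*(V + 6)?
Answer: -360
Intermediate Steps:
a(V) = (5 + V)*(6 + V)
(-3*6)*a(-1) = (-3*6)*(30 + (-1)² + 11*(-1)) = -18*(30 + 1 - 11) = -18*20 = -360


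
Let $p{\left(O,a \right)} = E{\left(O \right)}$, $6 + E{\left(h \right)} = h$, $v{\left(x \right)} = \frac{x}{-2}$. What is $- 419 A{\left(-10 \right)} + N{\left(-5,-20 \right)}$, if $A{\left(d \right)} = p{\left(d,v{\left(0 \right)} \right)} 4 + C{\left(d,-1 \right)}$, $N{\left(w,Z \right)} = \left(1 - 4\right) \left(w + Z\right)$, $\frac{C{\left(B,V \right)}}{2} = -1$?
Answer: $27729$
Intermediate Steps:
$v{\left(x \right)} = - \frac{x}{2}$ ($v{\left(x \right)} = x \left(- \frac{1}{2}\right) = - \frac{x}{2}$)
$E{\left(h \right)} = -6 + h$
$C{\left(B,V \right)} = -2$ ($C{\left(B,V \right)} = 2 \left(-1\right) = -2$)
$p{\left(O,a \right)} = -6 + O$
$N{\left(w,Z \right)} = - 3 Z - 3 w$ ($N{\left(w,Z \right)} = - 3 \left(Z + w\right) = - 3 Z - 3 w$)
$A{\left(d \right)} = -26 + 4 d$ ($A{\left(d \right)} = \left(-6 + d\right) 4 - 2 = \left(-24 + 4 d\right) - 2 = -26 + 4 d$)
$- 419 A{\left(-10 \right)} + N{\left(-5,-20 \right)} = - 419 \left(-26 + 4 \left(-10\right)\right) - -75 = - 419 \left(-26 - 40\right) + \left(60 + 15\right) = \left(-419\right) \left(-66\right) + 75 = 27654 + 75 = 27729$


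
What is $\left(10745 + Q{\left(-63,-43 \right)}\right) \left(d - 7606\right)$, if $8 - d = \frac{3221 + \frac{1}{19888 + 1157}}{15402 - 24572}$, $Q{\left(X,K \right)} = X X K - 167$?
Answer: $\frac{39120799213539851}{32163775} \approx 1.2163 \cdot 10^{9}$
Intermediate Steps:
$Q{\left(X,K \right)} = -167 + K X^{2}$ ($Q{\left(X,K \right)} = X^{2} K - 167 = K X^{2} - 167 = -167 + K X^{2}$)
$d = \frac{805823573}{96491325}$ ($d = 8 - \frac{3221 + \frac{1}{19888 + 1157}}{15402 - 24572} = 8 - \frac{3221 + \frac{1}{21045}}{-9170} = 8 - \left(3221 + \frac{1}{21045}\right) \left(- \frac{1}{9170}\right) = 8 - \frac{67785946}{21045} \left(- \frac{1}{9170}\right) = 8 - - \frac{33892973}{96491325} = 8 + \frac{33892973}{96491325} = \frac{805823573}{96491325} \approx 8.3513$)
$\left(10745 + Q{\left(-63,-43 \right)}\right) \left(d - 7606\right) = \left(10745 - \left(167 + 43 \left(-63\right)^{2}\right)\right) \left(\frac{805823573}{96491325} - 7606\right) = \left(10745 - 170834\right) \left(- \frac{733107194377}{96491325}\right) = \left(-160089\right) \left(- \frac{733107194377}{96491325}\right) = \frac{39120799213539851}{32163775}$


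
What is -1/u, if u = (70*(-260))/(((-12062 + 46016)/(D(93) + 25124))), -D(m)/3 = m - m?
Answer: 16977/228628400 ≈ 7.4256e-5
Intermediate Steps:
D(m) = 0 (D(m) = -3*(m - m) = -3*0 = 0)
u = -228628400/16977 (u = (70*(-260))/(((-12062 + 46016)/(0 + 25124))) = -18200/(33954/25124) = -18200/(33954*(1/25124)) = -18200/16977/12562 = -18200*12562/16977 = -228628400/16977 ≈ -13467.)
-1/u = -1/(-228628400/16977) = -1*(-16977/228628400) = 16977/228628400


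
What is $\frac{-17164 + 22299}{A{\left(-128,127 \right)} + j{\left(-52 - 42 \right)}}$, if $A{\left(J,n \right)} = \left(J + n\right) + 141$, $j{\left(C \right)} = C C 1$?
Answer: $\frac{5135}{8976} \approx 0.57208$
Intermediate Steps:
$j{\left(C \right)} = C^{2}$ ($j{\left(C \right)} = C^{2} \cdot 1 = C^{2}$)
$A{\left(J,n \right)} = 141 + J + n$
$\frac{-17164 + 22299}{A{\left(-128,127 \right)} + j{\left(-52 - 42 \right)}} = \frac{-17164 + 22299}{\left(141 - 128 + 127\right) + \left(-52 - 42\right)^{2}} = \frac{5135}{140 + \left(-94\right)^{2}} = \frac{5135}{140 + 8836} = \frac{5135}{8976}$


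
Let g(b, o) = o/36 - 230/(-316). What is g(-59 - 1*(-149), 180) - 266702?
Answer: -42138011/158 ≈ -2.6670e+5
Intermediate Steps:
g(b, o) = 115/158 + o/36 (g(b, o) = o*(1/36) - 230*(-1/316) = o/36 + 115/158 = 115/158 + o/36)
g(-59 - 1*(-149), 180) - 266702 = (115/158 + (1/36)*180) - 266702 = (115/158 + 5) - 266702 = 905/158 - 266702 = -42138011/158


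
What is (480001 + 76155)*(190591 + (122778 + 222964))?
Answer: 298284815948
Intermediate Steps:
(480001 + 76155)*(190591 + (122778 + 222964)) = 556156*(190591 + 345742) = 556156*536333 = 298284815948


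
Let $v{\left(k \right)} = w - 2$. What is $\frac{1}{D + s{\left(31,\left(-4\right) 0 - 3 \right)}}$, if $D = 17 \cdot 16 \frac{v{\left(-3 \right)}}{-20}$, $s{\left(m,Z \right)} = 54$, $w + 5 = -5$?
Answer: $\frac{5}{1086} \approx 0.004604$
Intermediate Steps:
$w = -10$ ($w = -5 - 5 = -10$)
$v{\left(k \right)} = -12$ ($v{\left(k \right)} = -10 - 2 = -12$)
$D = \frac{816}{5}$ ($D = 17 \cdot 16 \left(- \frac{12}{-20}\right) = 272 \left(\left(-12\right) \left(- \frac{1}{20}\right)\right) = 272 \cdot \frac{3}{5} = \frac{816}{5} \approx 163.2$)
$\frac{1}{D + s{\left(31,\left(-4\right) 0 - 3 \right)}} = \frac{1}{\frac{816}{5} + 54} = \frac{1}{\frac{1086}{5}} = \frac{5}{1086}$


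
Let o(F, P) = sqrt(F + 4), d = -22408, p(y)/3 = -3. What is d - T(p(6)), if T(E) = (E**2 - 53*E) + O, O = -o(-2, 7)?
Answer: -22966 + sqrt(2) ≈ -22965.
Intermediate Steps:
p(y) = -9 (p(y) = 3*(-3) = -9)
o(F, P) = sqrt(4 + F)
O = -sqrt(2) (O = -sqrt(4 - 2) = -sqrt(2) ≈ -1.4142)
T(E) = E**2 - sqrt(2) - 53*E (T(E) = (E**2 - 53*E) - sqrt(2) = E**2 - sqrt(2) - 53*E)
d - T(p(6)) = -22408 - ((-9)**2 - sqrt(2) - 53*(-9)) = -22408 - (81 - sqrt(2) + 477) = -22408 - (558 - sqrt(2)) = -22408 + (-558 + sqrt(2)) = -22966 + sqrt(2)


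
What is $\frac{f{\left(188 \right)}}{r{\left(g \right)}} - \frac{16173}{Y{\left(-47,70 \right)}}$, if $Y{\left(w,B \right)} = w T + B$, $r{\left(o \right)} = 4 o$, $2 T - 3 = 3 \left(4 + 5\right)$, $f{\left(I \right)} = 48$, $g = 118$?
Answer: $\frac{958017}{37465} \approx 25.571$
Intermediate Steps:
$T = 15$ ($T = \frac{3}{2} + \frac{3 \left(4 + 5\right)}{2} = \frac{3}{2} + \frac{3 \cdot 9}{2} = \frac{3}{2} + \frac{1}{2} \cdot 27 = \frac{3}{2} + \frac{27}{2} = 15$)
$Y{\left(w,B \right)} = B + 15 w$ ($Y{\left(w,B \right)} = w 15 + B = 15 w + B = B + 15 w$)
$\frac{f{\left(188 \right)}}{r{\left(g \right)}} - \frac{16173}{Y{\left(-47,70 \right)}} = \frac{48}{4 \cdot 118} - \frac{16173}{70 + 15 \left(-47\right)} = \frac{48}{472} - \frac{16173}{70 - 705} = 48 \cdot \frac{1}{472} - \frac{16173}{-635} = \frac{6}{59} - - \frac{16173}{635} = \frac{6}{59} + \frac{16173}{635} = \frac{958017}{37465}$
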